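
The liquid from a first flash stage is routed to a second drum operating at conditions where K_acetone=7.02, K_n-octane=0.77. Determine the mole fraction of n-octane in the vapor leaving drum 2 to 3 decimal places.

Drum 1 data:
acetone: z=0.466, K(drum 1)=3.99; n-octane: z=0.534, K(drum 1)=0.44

y_n-octane (drum 2) = 0.742

Drum 1:
Material balance + equilibrium reduce to Σ zᵢ(Kᵢ−1)/(1+ψ₁(Kᵢ−1)) = 0.
Check two-phase: ΣzᵢKᵢ = 2.094 > 1 and Σzᵢ/Kᵢ = 1.330 > 1, so g(0) = 1.094 > 0 and g(1) = -0.330 < 0.
Newton iteration, ψ₁⁰ = 0.45:
  ψ₁ = 0.450: g = 0.1943, g' = -1.057 → ψ₁ = 0.634
  ψ₁ = 0.634: g = 0.0177, g' = -0.899 → ψ₁ = 0.653
  ψ₁ = 0.653: g = 0.0001, g' = -0.894 → ψ₁ = 0.654
Converged at ψ₁ = 0.654.
Drum-1 compositions:
  acetone: x = 0.158, y = 0.629
  n-octane: x = 0.842, y = 0.371
Drum-2 feed = drum-1 liquid: z₂ = (0.1577, 0.8423).
Drum 2:
Let ψ₂ = V/F and solve Σ zᵢ(Kᵢ−1)/(1+ψ₂(Kᵢ−1)) = 0.
g(0) = ΣzᵢKᵢ − 1 = 0.756 and g(1) = 1 − Σzᵢ/Kᵢ = -0.116, so a root lies in (0, 1).
Binary case is linear: z₁(K₁−1)(1+ψ₂(K₂−1)) + z₂(K₂−1)(1+ψ₂(K₁−1)) = 0
⇒ ψ₂ = [z₁(K₁−1)+z₂(K₂−1)] / [−(K₁−1)(K₂−1)] = 0.7559/1.3846 = 0.546
  acetone: x = 0.037, y = 0.258
  n-octane: x = 0.963, y = 0.742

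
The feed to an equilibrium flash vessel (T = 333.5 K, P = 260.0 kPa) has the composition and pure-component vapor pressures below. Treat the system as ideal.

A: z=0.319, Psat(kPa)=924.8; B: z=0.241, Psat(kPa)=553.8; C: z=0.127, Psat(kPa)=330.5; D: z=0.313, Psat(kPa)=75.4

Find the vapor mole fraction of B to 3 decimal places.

Raoult's law: Kᵢ = Pᵢˢᵃᵗ/P = Pᵢˢᵃᵗ/260.0.
  K_A = 924.8/260.0 = 3.55692, K_B = 553.8/260.0 = 2.13000, K_C = 330.5/260.0 = 1.27115, K_D = 75.4/260.0 = 0.29000
Material balance + equilibrium reduce to Σ zᵢ(Kᵢ−1)/(1+V/F(Kᵢ−1)) = 0.
Check two-phase: ΣzᵢKᵢ = 1.900 > 1 and Σzᵢ/Kᵢ = 1.382 > 1, so g(0) = 0.900 > 0 and g(1) = -0.382 < 0.
Newton–Raphson from V/F = 0.47:
  V/F = 0.470: g = 0.2453, g' = -0.924 → V/F = 0.735
  V/F = 0.735: g = -0.0045, g' = -1.041 → V/F = 0.731
Converged at V/F = 0.731.
Compositions from xᵢ = zᵢ/(1+V/F(Kᵢ−1)), yᵢ = Kᵢxᵢ:
  A: x = 0.111, y = 0.395
  B: x = 0.132, y = 0.281
  C: x = 0.106, y = 0.135
  D: x = 0.651, y = 0.189

y_B = 0.281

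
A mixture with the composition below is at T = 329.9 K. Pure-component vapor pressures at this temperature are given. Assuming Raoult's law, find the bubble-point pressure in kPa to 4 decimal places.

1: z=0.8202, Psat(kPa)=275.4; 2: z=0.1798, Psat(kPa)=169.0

At the bubble point ψ → 0, so ΣzᵢKᵢ = 1 with Kᵢ = Pᵢˢᵃᵗ/P ⇒ P = ΣzᵢPᵢˢᵃᵗ.
P = 0.8202·275.4 + 0.1798·169.0 = 256.2693 kPa

Pbub = 256.2693 kPa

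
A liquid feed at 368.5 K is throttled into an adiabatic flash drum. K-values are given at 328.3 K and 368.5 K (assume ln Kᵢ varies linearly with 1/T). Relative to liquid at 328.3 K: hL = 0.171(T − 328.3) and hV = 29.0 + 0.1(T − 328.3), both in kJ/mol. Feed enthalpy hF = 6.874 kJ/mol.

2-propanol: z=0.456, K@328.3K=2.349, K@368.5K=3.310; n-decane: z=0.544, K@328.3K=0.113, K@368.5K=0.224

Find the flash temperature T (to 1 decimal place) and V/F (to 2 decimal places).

Adiabatic flash: solve Rachford–Rice at each trial T, then check hF = ψ·hV(T) + (1−ψ)·hL(T).
  T = 328.3 K: K = (2.349, 0.113), RR gives ψ = 0.111, H_out = 3.214 kJ/mol
  T = 368.5 K: K = (3.310, 0.224), RR gives ψ = 0.352, H_out = 16.081 kJ/mol
  T = 348.4 K: K = (2.816, 0.162), RR gives ψ = 0.245, H_out = 10.187 kJ/mol
  T = 338.4 K: K = (2.580, 0.136), RR gives ψ = 0.184, H_out = 6.921 kJ/mol
  T = 333.4 K: K = (2.465, 0.124), RR gives ψ = 0.149, H_out = 5.150 kJ/mol
  T = 335.9 K: K = (2.522, 0.130), RR gives ψ = 0.167, H_out = 6.049 kJ/mol
  T = 337.1 K: K = (2.550, 0.133), RR gives ψ = 0.175, H_out = 6.471 kJ/mol
Linear interpolation between T = 337.1 (H_out = 6.471) and T = 338.4 (H_out = 6.921) on hF = 6.874 gives T ≈ 338.3 K, at which ψ = 0.18.

T = 338.3 K, V/F = 0.18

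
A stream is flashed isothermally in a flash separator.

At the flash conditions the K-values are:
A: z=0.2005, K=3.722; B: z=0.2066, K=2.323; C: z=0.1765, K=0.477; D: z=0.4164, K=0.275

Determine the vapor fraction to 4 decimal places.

Let ψ = V/F and solve Σ zᵢ(Kᵢ−1)/(1+ψ(Kᵢ−1)) = 0.
Check two-phase: ΣzᵢKᵢ = 1.4249 > 1 and Σzᵢ/Kᵢ = 2.0270 > 1, so g(0) = 0.4249 > 0 and g(1) = -1.0270 < 0.
Iterate (Newton) starting at ψ = 0.5:
  ψ = 0.5000: g = -0.20288, g' = -1.0246 → ψ = 0.3020
  ψ = 0.3020: g = -0.00129, g' = -1.0590 → ψ = 0.3008
Converged at ψ = 0.3008.

ψ = 0.3008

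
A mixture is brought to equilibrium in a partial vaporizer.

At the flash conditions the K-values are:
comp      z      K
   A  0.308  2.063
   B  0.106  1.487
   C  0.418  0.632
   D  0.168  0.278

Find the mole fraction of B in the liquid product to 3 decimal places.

x_B = 0.096

Let ψ = V/F and solve Σ zᵢ(Kᵢ−1)/(1+ψ(Kᵢ−1)) = 0.
g(0) = ΣzᵢKᵢ − 1 = 0.104 and g(1) = 1 − Σzᵢ/Kᵢ = -0.486, so a root lies in (0, 1).
Iterate (Newton) starting at ψ = 0.5:
  ψ = 0.500: g = -0.1230, g' = -0.464 → ψ = 0.235
  ψ = 0.235: g = -0.0061, g' = -0.438 → ψ = 0.221
Converged at ψ = 0.221.
Compositions from xᵢ = zᵢ/(1+ψ(Kᵢ−1)), yᵢ = Kᵢxᵢ:
  A: x = 0.249, y = 0.515
  B: x = 0.096, y = 0.142
  C: x = 0.455, y = 0.288
  D: x = 0.200, y = 0.056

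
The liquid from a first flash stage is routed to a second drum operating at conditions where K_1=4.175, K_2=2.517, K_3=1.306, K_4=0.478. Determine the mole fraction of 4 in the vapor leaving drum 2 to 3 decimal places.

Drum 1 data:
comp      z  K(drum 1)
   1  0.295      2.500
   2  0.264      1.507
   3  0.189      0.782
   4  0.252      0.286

Drum 1:
Let ψ₁ = V/F and solve Σ zᵢ(Kᵢ−1)/(1+ψ₁(Kᵢ−1)) = 0.
g(0) = ΣzᵢKᵢ − 1 = 0.355 and g(1) = 1 − Σzᵢ/Kᵢ = -0.416, so a root lies in (0, 1).
Newton iteration, ψ₁⁰ = 0.49:
  ψ₁ = 0.490: g = 0.0394, g' = -0.579 → ψ₁ = 0.558
  ψ₁ = 0.558: g = -0.0008, g' = -0.605 → ψ₁ = 0.557
Converged at ψ₁ = 0.557.
Drum-1 compositions:
  1: x = 0.161, y = 0.402
  2: x = 0.206, y = 0.310
  3: x = 0.215, y = 0.168
  4: x = 0.418, y = 0.120
Drum-2 feed = drum-1 liquid: z₂ = (0.1608, 0.2059, 0.2151, 0.4182).
Drum 2:
Iterate (Newton) starting at ψ₂ = 0.5:
  ψ₂ = 0.500: g = 0.1365, g' = -0.619 → ψ₂ = 0.721
  ψ₂ = 0.721: g = 0.0085, g' = -0.564 → ψ₂ = 0.736
Converged at ψ₂ = 0.736.
  1: x = 0.048, y = 0.201
  2: x = 0.097, y = 0.245
  3: x = 0.176, y = 0.229
  4: x = 0.679, y = 0.325

y_4 (drum 2) = 0.325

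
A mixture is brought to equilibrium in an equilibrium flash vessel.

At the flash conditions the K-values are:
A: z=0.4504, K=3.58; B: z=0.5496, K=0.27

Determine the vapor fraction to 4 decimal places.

ψ = 0.4040

Material balance + equilibrium reduce to Σ zᵢ(Kᵢ−1)/(1+ψ(Kᵢ−1)) = 0.
Check two-phase: ΣzᵢKᵢ = 1.7608 > 1 and Σzᵢ/Kᵢ = 2.1614 > 1, so g(0) = 0.7608 > 0 and g(1) = -1.1614 < 0.
Iterate (Newton) starting at ψ = 0.5:
  ψ = 0.5000: g = -0.12439, g' = -1.2980 → ψ = 0.4042
  ψ = 0.4042: g = -0.00028, g' = -1.3078 → ψ = 0.4040
Converged at ψ = 0.4040.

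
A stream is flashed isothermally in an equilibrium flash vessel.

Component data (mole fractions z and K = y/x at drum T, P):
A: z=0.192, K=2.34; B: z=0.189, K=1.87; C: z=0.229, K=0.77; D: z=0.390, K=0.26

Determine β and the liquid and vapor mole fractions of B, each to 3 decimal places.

Let β = V/F and solve Σ zᵢ(Kᵢ−1)/(1+β(Kᵢ−1)) = 0.
Check two-phase: ΣzᵢKᵢ = 1.080 > 1 and Σzᵢ/Kᵢ = 1.981 > 1, so g(0) = 0.080 > 0 and g(1) = -0.981 < 0.
Newton iteration, β⁰ = 0.55:
  β = 0.550: g = -0.2876, g' = -0.803 → β = 0.192
  β = 0.192: g = -0.0458, g' = -0.627 → β = 0.119
Converged at β = 0.119.
Compositions from xᵢ = zᵢ/(1+β(Kᵢ−1)), yᵢ = Kᵢxᵢ:
  A: x = 0.166, y = 0.387
  B: x = 0.171, y = 0.320
  C: x = 0.235, y = 0.181
  D: x = 0.428, y = 0.111

β = 0.119, x_B = 0.171, y_B = 0.320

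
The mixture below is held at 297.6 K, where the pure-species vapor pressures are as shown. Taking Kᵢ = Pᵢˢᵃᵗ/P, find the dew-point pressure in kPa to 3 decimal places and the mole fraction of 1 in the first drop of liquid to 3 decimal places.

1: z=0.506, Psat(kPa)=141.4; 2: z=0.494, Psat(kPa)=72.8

Pdew = 96.486 kPa, x_1 = 0.345

At the dew point ψ → 1, so Σzᵢ/Kᵢ = 1 with Kᵢ = Pᵢˢᵃᵗ/P ⇒ 1/P = Σzᵢ/Pᵢˢᵃᵗ.
1/P = 0.506/141.4 + 0.494/72.8 = 0.010364 ⇒ P = 96.486 kPa
xᵢ = zᵢP/Pᵢˢᵃᵗ ⇒ x_1 = 0.506·96.486/141.4 = 0.345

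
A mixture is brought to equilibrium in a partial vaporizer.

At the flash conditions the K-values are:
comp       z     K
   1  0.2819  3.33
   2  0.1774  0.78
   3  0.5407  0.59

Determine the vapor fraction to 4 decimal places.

ψ = 0.4608

Rachford–Rice: g(ψ) = Σ zᵢ(Kᵢ−1)/(1+ψ(Kᵢ−1)) = 0.
g(0) = ΣzᵢKᵢ − 1 = 0.3961 and g(1) = 1 − Σzᵢ/Kᵢ = -0.2285, so a root lies in (0, 1).
Iterate (Newton) starting at ψ = 0.48:
  ψ = 0.4800: g = -0.00958, g' = -0.4927 → ψ = 0.4605
  ψ = 0.4605: g = 0.00012, g' = -0.5049 → ψ = 0.4608
Converged at ψ = 0.4608.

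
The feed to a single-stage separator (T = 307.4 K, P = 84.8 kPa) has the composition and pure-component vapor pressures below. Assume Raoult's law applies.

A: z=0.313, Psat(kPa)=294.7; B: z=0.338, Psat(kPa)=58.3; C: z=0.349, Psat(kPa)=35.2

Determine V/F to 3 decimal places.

Raoult's law: Kᵢ = Pᵢˢᵃᵗ/P = Pᵢˢᵃᵗ/84.8.
  K_A = 294.7/84.8 = 3.47524, K_B = 58.3/84.8 = 0.68750, K_C = 35.2/84.8 = 0.41509
Rachford–Rice: g(V/F) = Σ zᵢ(Kᵢ−1)/(1+V/F(Kᵢ−1)) = 0.
g(0) = ΣzᵢKᵢ − 1 = 0.465 and g(1) = 1 − Σzᵢ/Kᵢ = -0.422, so a root lies in (0, 1).
Iterate (Newton) starting at V/F = 0.5:
  V/F = 0.500: g = -0.0675, g' = -0.668 → V/F = 0.399
  V/F = 0.399: g = 0.0028, g' = -0.732 → V/F = 0.403
Converged at V/F = 0.403.

V/F = 0.403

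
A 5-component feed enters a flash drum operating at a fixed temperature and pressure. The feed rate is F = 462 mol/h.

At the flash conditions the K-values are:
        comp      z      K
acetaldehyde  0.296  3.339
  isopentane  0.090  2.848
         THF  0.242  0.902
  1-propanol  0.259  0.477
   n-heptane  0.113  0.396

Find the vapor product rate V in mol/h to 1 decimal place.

Let ψ = V/F and solve Σ zᵢ(Kᵢ−1)/(1+ψ(Kᵢ−1)) = 0.
Feasibility: ΣzᵢKᵢ = 1.631, Σzᵢ/Kᵢ = 1.217 — both > 1, two phases present.
Newton iteration, ψ⁰ = 0.5:
  ψ = 0.500: g = 0.0994, g' = -0.644 → ψ = 0.654
  ψ = 0.654: g = 0.0048, g' = -0.595 → ψ = 0.662
Converged at ψ = 0.662.
Then V = ψ·F = 0.6623·462 = 306.0 mol/h and L = F − V = 156.0 mol/h.

V = 306.0 mol/h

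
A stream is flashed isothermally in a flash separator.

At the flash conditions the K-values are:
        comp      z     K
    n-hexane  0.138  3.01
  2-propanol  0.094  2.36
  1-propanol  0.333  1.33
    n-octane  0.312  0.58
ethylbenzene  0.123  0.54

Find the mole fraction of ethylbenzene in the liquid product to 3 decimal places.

Rachford–Rice: g(β) = Σ zᵢ(Kᵢ−1)/(1+β(Kᵢ−1)) = 0.
g(0) = ΣzᵢKᵢ − 1 = 0.327 and g(1) = 1 − Σzᵢ/Kᵢ = -0.102, so a root lies in (0, 1).
Iterate (Newton) starting at β = 0.48:
  β = 0.480: g = 0.0766, g' = -0.364 → β = 0.690
  β = 0.690: g = 0.0041, g' = -0.333 → β = 0.703
Converged at β = 0.703.
Compositions from xᵢ = zᵢ/(1+β(Kᵢ−1)), yᵢ = Kᵢxᵢ:
  n-hexane: x = 0.057, y = 0.172
  2-propanol: x = 0.048, y = 0.113
  1-propanol: x = 0.270, y = 0.360
  n-octane: x = 0.443, y = 0.257
  ethylbenzene: x = 0.182, y = 0.098

x_ethylbenzene = 0.182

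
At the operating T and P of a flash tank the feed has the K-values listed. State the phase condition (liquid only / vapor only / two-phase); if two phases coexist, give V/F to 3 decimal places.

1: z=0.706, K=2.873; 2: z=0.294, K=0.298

two-phase, V/F = 0.849

ΣzᵢKᵢ = 2.116; Σzᵢ/Kᵢ = 1.232.
Both exceed 1, so a two-phase solution exists.
Binary case is linear: z₁(K₁−1)(1+ψ(K₂−1)) + z₂(K₂−1)(1+ψ(K₁−1)) = 0
⇒ ψ = [z₁(K₁−1)+z₂(K₂−1)] / [−(K₁−1)(K₂−1)] = 1.1159/1.3148 = 0.849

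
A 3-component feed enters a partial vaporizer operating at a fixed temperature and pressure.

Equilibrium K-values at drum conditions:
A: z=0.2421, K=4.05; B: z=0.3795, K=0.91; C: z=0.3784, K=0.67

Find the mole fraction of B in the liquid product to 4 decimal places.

x_B = 0.4102

Newton iteration, ψ⁰ = 0.5:
  ψ = 0.5000: g = 0.10713, g' = -0.4157 → ψ = 0.7577
  ψ = 0.7577: g = 0.01986, g' = -0.2822 → ψ = 0.8281
  ψ = 0.8281: g = 0.00071, g' = -0.2628 → ψ = 0.8308
Converged at ψ = 0.8308.
Compositions from xᵢ = zᵢ/(1+ψ(Kᵢ−1)), yᵢ = Kᵢxᵢ:
  A: x = 0.0685, y = 0.2775
  B: x = 0.4102, y = 0.3733
  C: x = 0.5213, y = 0.3493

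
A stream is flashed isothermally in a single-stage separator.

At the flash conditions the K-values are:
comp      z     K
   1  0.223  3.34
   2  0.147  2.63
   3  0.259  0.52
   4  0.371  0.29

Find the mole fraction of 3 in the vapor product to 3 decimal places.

y_3 = 0.156

Material balance + equilibrium reduce to Σ zᵢ(Kᵢ−1)/(1+β(Kᵢ−1)) = 0.
Feasibility: ΣzᵢKᵢ = 1.374, Σzᵢ/Kᵢ = 1.900 — both > 1, two phases present.
Newton iteration, β⁰ = 0.41:
  β = 0.410: g = -0.1164, g' = -0.923 → β = 0.284
  β = 0.284: g = 0.0035, g' = -0.997 → β = 0.287
Converged at β = 0.287.
Compositions from xᵢ = zᵢ/(1+β(Kᵢ−1)), yᵢ = Kᵢxᵢ:
  1: x = 0.133, y = 0.445
  2: x = 0.100, y = 0.263
  3: x = 0.300, y = 0.156
  4: x = 0.466, y = 0.135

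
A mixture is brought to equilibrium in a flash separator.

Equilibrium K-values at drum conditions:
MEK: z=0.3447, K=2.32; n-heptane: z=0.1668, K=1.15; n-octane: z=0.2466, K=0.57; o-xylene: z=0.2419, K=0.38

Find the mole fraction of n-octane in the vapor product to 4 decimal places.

y_n-octane = 0.1687

Iterate (Newton) starting at ψ = 0.5:
  ψ = 0.5000: g = -0.05507, g' = -0.4905 → ψ = 0.3877
  ψ = 0.3877: g = -0.00009, g' = -0.4930 → ψ = 0.3876
Converged at ψ = 0.3876.
Compositions from xᵢ = zᵢ/(1+ψ(Kᵢ−1)), yᵢ = Kᵢxᵢ:
  MEK: x = 0.2280, y = 0.5291
  n-heptane: x = 0.1576, y = 0.1813
  n-octane: x = 0.2959, y = 0.1687
  o-xylene: x = 0.3184, y = 0.1210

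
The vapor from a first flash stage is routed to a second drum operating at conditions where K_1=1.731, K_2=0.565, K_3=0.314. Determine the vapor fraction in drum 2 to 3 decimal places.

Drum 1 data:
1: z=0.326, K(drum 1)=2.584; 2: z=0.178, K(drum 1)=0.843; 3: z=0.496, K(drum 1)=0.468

V/F (drum 2) = 0.341

Drum 1:
Newton–Raphson from ψ₁ = 0.5:
  ψ₁ = 0.500: g = -0.1017, g' = -0.520 → ψ₁ = 0.305
  ψ₁ = 0.305: g = 0.0040, g' = -0.577 → ψ₁ = 0.312
Converged at ψ₁ = 0.312.
Drum-1 compositions:
  1: x = 0.218, y = 0.564
  2: x = 0.187, y = 0.158
  3: x = 0.595, y = 0.278
Drum-2 feed = drum-1 vapor: z₂ = (0.5640, 0.1578, 0.2783).
Drum 2:
Let ψ₂ = V/F and solve Σ zᵢ(Kᵢ−1)/(1+ψ₂(Kᵢ−1)) = 0.
Check two-phase: ΣzᵢKᵢ = 1.153 > 1 and Σzᵢ/Kᵢ = 1.491 > 1, so g(0) = 0.153 > 0 and g(1) = -0.491 < 0.
Newton–Raphson from ψ₂ = 0.5:
  ψ₂ = 0.500: g = -0.0764, g' = -0.514 → ψ₂ = 0.351
  ψ₂ = 0.351: g = -0.0045, g' = -0.460 → ψ₂ = 0.342
  ψ₂ = 0.342: g = -0.0000, g' = -0.458 → ψ₂ = 0.341
Converged at ψ₂ = 0.341.
  1: x = 0.451, y = 0.781
  2: x = 0.185, y = 0.105
  3: x = 0.363, y = 0.114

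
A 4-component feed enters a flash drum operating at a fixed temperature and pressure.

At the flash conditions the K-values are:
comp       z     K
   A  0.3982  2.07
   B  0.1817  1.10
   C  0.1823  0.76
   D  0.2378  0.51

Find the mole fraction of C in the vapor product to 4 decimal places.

y_C = 0.1716

Newton–Raphson from ψ = 0.44:
  ψ = 0.4400: g = 0.10963, g' = -0.3183 → ψ = 0.7844
  ψ = 0.7844: g = 0.00534, g' = -0.3029 → ψ = 0.8020
  ψ = 0.8020: g = -0.00002, g' = -0.3047 → ψ = 0.8019
Converged at ψ = 0.8019.
Compositions from xᵢ = zᵢ/(1+ψ(Kᵢ−1)), yᵢ = Kᵢxᵢ:
  A: x = 0.2143, y = 0.4436
  B: x = 0.1682, y = 0.1850
  C: x = 0.2257, y = 0.1716
  D: x = 0.3917, y = 0.1998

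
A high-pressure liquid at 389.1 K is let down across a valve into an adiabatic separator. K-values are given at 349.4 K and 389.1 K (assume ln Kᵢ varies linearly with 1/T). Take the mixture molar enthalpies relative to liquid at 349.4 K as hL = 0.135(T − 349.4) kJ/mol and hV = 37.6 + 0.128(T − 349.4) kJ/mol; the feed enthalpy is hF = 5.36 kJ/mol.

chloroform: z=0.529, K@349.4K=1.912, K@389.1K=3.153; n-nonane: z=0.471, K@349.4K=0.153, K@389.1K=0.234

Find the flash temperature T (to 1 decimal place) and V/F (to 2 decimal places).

T = 351.2 K, V/F = 0.14

Adiabatic flash: solve Rachford–Rice at each trial T, then check hF = ψ·hV(T) + (1−ψ)·hL(T).
  T = 349.4 K: K = (1.912, 0.153), RR gives ψ = 0.108, H_out = 4.065 kJ/mol
  T = 389.1 K: K = (3.153, 0.234), RR gives ψ = 0.472, H_out = 22.969 kJ/mol
  T = 369.2 K: K = (2.487, 0.191), RR gives ψ = 0.337, H_out = 15.312 kJ/mol
  T = 359.3 K: K = (2.189, 0.172), RR gives ψ = 0.242, H_out = 10.430 kJ/mol
  T = 354.4 K: K = (2.049, 0.162), RR gives ψ = 0.182, H_out = 7.528 kJ/mol
  T = 351.9 K: K = (1.980, 0.158), RR gives ψ = 0.147, H_out = 5.871 kJ/mol
  T = 350.6 K: K = (1.944, 0.155), RR gives ψ = 0.127, H_out = 4.952 kJ/mol
Linear interpolation between T = 350.6 (H_out = 4.952) and T = 351.9 (H_out = 5.871) on hF = 5.36 gives T ≈ 351.2 K, at which ψ = 0.14.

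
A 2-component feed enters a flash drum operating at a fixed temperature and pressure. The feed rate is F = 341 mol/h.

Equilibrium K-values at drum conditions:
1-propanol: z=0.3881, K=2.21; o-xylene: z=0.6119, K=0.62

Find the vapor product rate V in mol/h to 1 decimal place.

V = 175.8 mol/h

Material balance + equilibrium reduce to Σ zᵢ(Kᵢ−1)/(1+ψ(Kᵢ−1)) = 0.
Feasibility: ΣzᵢKᵢ = 1.2371, Σzᵢ/Kᵢ = 1.1625 — both > 1, two phases present.
Binary case is linear: z₁(K₁−1)(1+ψ(K₂−1)) + z₂(K₂−1)(1+ψ(K₁−1)) = 0
⇒ ψ = [z₁(K₁−1)+z₂(K₂−1)] / [−(K₁−1)(K₂−1)] = 0.23708/0.45980 = 0.5156
Then V = ψ·F = 0.5156·341 = 175.8 mol/h and L = F − V = 165.2 mol/h.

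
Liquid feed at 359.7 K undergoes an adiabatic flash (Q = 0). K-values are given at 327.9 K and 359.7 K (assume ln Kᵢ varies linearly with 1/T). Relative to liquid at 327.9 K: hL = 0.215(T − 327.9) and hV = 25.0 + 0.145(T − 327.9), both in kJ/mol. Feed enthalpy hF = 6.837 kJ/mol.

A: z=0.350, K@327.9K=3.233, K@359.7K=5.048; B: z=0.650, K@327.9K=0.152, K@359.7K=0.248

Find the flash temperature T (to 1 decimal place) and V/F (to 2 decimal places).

Adiabatic flash: solve Rachford–Rice at each trial T, then check hF = ψ·hV(T) + (1−ψ)·hL(T).
  T = 327.9 K: K = (3.233, 0.152), RR gives ψ = 0.122, H_out = 3.041 kJ/mol
  T = 359.7 K: K = (5.048, 0.248), RR gives ψ = 0.305, H_out = 13.780 kJ/mol
  T = 343.8 K: K = (4.082, 0.196), RR gives ψ = 0.225, H_out = 8.783 kJ/mol
  T = 335.9 K: K = (3.645, 0.173), RR gives ψ = 0.178, H_out = 6.063 kJ/mol
  T = 339.9 K: K = (3.863, 0.185), RR gives ψ = 0.202, H_out = 7.467 kJ/mol
  T = 337.9 K: K = (3.753, 0.179), RR gives ψ = 0.190, H_out = 6.773 kJ/mol
Linear interpolation between T = 337.9 (H_out = 6.773) and T = 339.9 (H_out = 7.467) on hF = 6.837 gives T ≈ 338.1 K, at which ψ = 0.19.

T = 338.1 K, V/F = 0.19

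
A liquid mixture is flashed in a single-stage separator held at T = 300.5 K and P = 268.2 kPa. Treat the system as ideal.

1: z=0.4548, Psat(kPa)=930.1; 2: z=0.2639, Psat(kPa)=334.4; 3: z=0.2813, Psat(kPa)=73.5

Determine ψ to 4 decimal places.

Raoult's law: Kᵢ = Pᵢˢᵃᵗ/P = Pᵢˢᵃᵗ/268.2.
  K_1 = 930.1/268.2 = 3.467934, K_2 = 334.4/268.2 = 1.246831, K_3 = 73.5/268.2 = 0.274049
Material balance + equilibrium reduce to Σ zᵢ(Kᵢ−1)/(1+ψ(Kᵢ−1)) = 0.
g(0) = ΣzᵢKᵢ − 1 = 0.9833 and g(1) = 1 − Σzᵢ/Kᵢ = -0.3693, so a root lies in (0, 1).
Newton–Raphson from ψ = 0.5:
  ψ = 0.5000: g = 0.23985, g' = -0.9331 → ψ = 0.7570
  ψ = 0.7570: g = -0.00717, g' = -1.0788 → ψ = 0.7504
Converged at ψ = 0.7504.

ψ = 0.7504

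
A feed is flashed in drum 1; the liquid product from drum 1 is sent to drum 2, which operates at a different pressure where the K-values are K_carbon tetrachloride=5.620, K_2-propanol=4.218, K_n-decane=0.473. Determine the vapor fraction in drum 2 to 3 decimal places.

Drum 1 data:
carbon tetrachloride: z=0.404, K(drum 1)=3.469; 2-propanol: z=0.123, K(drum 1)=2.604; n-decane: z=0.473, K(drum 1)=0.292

V/F (drum 2) = 0.276

Drum 1:
Let ψ₁ = V/F and solve Σ zᵢ(Kᵢ−1)/(1+ψ₁(Kᵢ−1)) = 0.
Check two-phase: ΣzᵢKᵢ = 1.860 > 1 and Σzᵢ/Kᵢ = 1.784 > 1, so g(0) = 0.860 > 0 and g(1) = -0.784 < 0.
Newton iteration, ψ₁⁰ = 0.66:
  ψ₁ = 0.660: g = -0.1535, g' = -1.266 → ψ₁ = 0.539
  ψ₁ = 0.539: g = -0.0076, g' = -1.164 → ψ₁ = 0.532
Converged at ψ₁ = 0.532.
Drum-1 compositions:
  carbon tetrachloride: x = 0.175, y = 0.606
  2-propanol: x = 0.066, y = 0.173
  n-decane: x = 0.759, y = 0.222
Drum-2 feed = drum-1 liquid: z₂ = (0.1746, 0.0663, 0.7591).
Drum 2:
Material balance + equilibrium reduce to Σ zᵢ(Kᵢ−1)/(1+ψ₂(Kᵢ−1)) = 0.
Check two-phase: ΣzᵢKᵢ = 1.620 > 1 and Σzᵢ/Kᵢ = 1.652 > 1, so g(0) = 0.620 > 0 and g(1) = -0.652 < 0.
Newton iteration, ψ₂⁰ = 0.49:
  ψ₂ = 0.490: g = -0.2093, g' = -0.836 → ψ₂ = 0.240
  ψ₂ = 0.240: g = 0.0453, g' = -1.334 → ψ₂ = 0.274
  ψ₂ = 0.274: g = 0.0022, g' = -1.209 → ψ₂ = 0.276
Converged at ψ₂ = 0.276.
  carbon tetrachloride: x = 0.077, y = 0.432
  2-propanol: x = 0.035, y = 0.148
  n-decane: x = 0.888, y = 0.420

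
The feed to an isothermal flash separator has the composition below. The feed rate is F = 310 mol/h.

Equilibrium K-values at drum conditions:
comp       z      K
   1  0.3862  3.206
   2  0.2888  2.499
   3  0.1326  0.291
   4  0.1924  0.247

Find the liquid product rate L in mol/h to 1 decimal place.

L = 79.6 mol/h

Material balance + equilibrium reduce to Σ zᵢ(Kᵢ−1)/(1+V/F(Kᵢ−1)) = 0.
Check two-phase: ΣzᵢKᵢ = 2.0460 > 1 and Σzᵢ/Kᵢ = 1.4706 > 1, so g(0) = 1.0460 > 0 and g(1) = -0.4706 < 0.
Iterate (Newton) starting at V/F = 0.49:
  V/F = 0.4900: g = 0.28535, g' = -1.0802 → V/F = 0.7542
  V/F = 0.7542: g = -0.01428, g' = -1.3000 → V/F = 0.7432
  V/F = 0.7432: g = -0.00014, g' = -1.2753 → V/F = 0.7431
Converged at V/F = 0.7431.
Then V = V/F·F = 0.7431·310 = 230.4 mol/h and L = F − V = 79.6 mol/h.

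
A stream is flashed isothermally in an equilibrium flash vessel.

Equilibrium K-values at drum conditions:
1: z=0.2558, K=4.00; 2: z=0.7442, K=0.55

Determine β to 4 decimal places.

β = 0.3204

Let β = V/F and solve Σ zᵢ(Kᵢ−1)/(1+β(Kᵢ−1)) = 0.
Check two-phase: ΣzᵢKᵢ = 1.4325 > 1 and Σzᵢ/Kᵢ = 1.4170 > 1, so g(0) = 0.4325 > 0 and g(1) = -0.4170 < 0.
Binary case is linear: z₁(K₁−1)(1+β(K₂−1)) + z₂(K₂−1)(1+β(K₁−1)) = 0
⇒ β = [z₁(K₁−1)+z₂(K₂−1)] / [−(K₁−1)(K₂−1)] = 0.43251/1.35000 = 0.3204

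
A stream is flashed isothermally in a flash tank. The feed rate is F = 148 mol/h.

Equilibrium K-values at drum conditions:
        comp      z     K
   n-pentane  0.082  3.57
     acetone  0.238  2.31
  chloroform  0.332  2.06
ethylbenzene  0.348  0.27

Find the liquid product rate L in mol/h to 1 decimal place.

L = 56.0 mol/h

Material balance + equilibrium reduce to Σ zᵢ(Kᵢ−1)/(1+ψ(Kᵢ−1)) = 0.
Check two-phase: ΣzᵢKᵢ = 1.620 > 1 and Σzᵢ/Kᵢ = 1.576 > 1, so g(0) = 0.620 > 0 and g(1) = -0.576 < 0.
Newton iteration, ψ⁰ = 0.5:
  ψ = 0.500: g = 0.1106, g' = -0.872 → ψ = 0.627
  ψ = 0.627: g = -0.0050, g' = -0.968 → ψ = 0.622
Converged at ψ = 0.622.
Then V = ψ·F = 0.6216·148 = 92.0 mol/h and L = F − V = 56.0 mol/h.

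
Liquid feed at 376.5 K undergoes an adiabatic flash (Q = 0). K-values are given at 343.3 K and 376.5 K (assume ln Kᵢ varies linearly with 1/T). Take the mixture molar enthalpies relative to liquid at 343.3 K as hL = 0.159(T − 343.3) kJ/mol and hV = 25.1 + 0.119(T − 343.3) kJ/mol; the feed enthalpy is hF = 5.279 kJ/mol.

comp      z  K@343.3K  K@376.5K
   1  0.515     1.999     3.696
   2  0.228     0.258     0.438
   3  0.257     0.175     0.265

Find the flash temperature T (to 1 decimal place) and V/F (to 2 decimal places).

T = 344.8 K, V/F = 0.20

Adiabatic flash: solve Rachford–Rice at each trial T, then check hF = ψ·hV(T) + (1−ψ)·hL(T).
  T = 343.3 K: K = (1.999, 0.258, 0.175), RR gives ψ = 0.169, H_out = 4.254 kJ/mol
  T = 376.5 K: K = (3.696, 0.438, 0.265), RR gives ψ = 0.599, H_out = 19.525 kJ/mol
  T = 359.9 K: K = (2.757, 0.340, 0.217), RR gives ψ = 0.432, H_out = 13.200 kJ/mol
  T = 351.6 K: K = (2.357, 0.297, 0.196), RR gives ψ = 0.322, H_out = 9.298 kJ/mol
  T = 347.5 K: K = (2.175, 0.277, 0.185), RR gives ψ = 0.254, H_out = 7.004 kJ/mol
  T = 345.4 K: K = (2.086, 0.268, 0.180), RR gives ψ = 0.214, H_out = 5.689 kJ/mol
Linear interpolation between T = 343.3 (H_out = 4.254) and T = 345.4 (H_out = 5.689) on hF = 5.279 gives T ≈ 344.8 K, at which ψ = 0.20.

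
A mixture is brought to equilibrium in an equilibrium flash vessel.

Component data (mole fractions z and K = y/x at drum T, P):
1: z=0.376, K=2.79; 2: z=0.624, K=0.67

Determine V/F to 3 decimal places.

V/F = 0.791

Newton–Raphson from V/F = 0.5:
  V/F = 0.500: g = 0.1086, g' = -0.433 → V/F = 0.751
  V/F = 0.751: g = 0.0134, g' = -0.339 → V/F = 0.790
  V/F = 0.790: g = 0.0002, g' = -0.331 → V/F = 0.791
Converged at V/F = 0.791.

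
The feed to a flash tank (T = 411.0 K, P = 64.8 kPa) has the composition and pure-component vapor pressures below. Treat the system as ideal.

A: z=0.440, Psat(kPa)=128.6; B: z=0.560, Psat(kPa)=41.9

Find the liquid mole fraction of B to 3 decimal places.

x_B = 0.736

Raoult's law: Kᵢ = Pᵢˢᵃᵗ/P = Pᵢˢᵃᵗ/64.8.
  K_A = 128.6/64.8 = 1.98457, K_B = 41.9/64.8 = 0.64660
Let β = V/F and solve Σ zᵢ(Kᵢ−1)/(1+β(Kᵢ−1)) = 0.
g(0) = ΣzᵢKᵢ − 1 = 0.235 and g(1) = 1 − Σzᵢ/Kᵢ = -0.088, so a root lies in (0, 1).
Binary case is linear: z₁(K₁−1)(1+β(K₂−1)) + z₂(K₂−1)(1+β(K₁−1)) = 0
⇒ β = [z₁(K₁−1)+z₂(K₂−1)] / [−(K₁−1)(K₂−1)] = 0.2353/0.3479 = 0.676
Compositions from xᵢ = zᵢ/(1+β(Kᵢ−1)), yᵢ = Kᵢxᵢ:
  A: x = 0.264, y = 0.524
  B: x = 0.736, y = 0.476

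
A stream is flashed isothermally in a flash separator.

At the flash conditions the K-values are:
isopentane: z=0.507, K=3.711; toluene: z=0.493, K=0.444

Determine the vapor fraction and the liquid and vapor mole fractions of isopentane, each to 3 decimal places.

ψ = 0.730, x_isopentane = 0.170, y_isopentane = 0.632

Iterate (Newton) starting at ψ = 0.69:
  ψ = 0.690: g = 0.0341, g' = -0.853 → ψ = 0.730
Converged at ψ = 0.730.
Compositions from xᵢ = zᵢ/(1+ψ(Kᵢ−1)), yᵢ = Kᵢxᵢ:
  isopentane: x = 0.170, y = 0.632
  toluene: x = 0.830, y = 0.368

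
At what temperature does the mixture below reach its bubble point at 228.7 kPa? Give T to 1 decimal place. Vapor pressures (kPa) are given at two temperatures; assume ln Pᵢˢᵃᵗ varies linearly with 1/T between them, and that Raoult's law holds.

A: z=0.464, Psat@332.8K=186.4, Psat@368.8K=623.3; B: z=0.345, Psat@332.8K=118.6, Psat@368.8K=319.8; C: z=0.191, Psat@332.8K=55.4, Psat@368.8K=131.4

T = 348.1 K

Bubble-point temperature: ΣzᵢPᵢˢᵃᵗ(T) = P. Interpolate ln Pᵢˢᵃᵗ = aᵢ + bᵢ/T.
  T = 332.8 K: ΣzᵢPᵢˢᵃᵗ = 137.99 kPa
  T = 368.8 K: ΣzᵢPᵢˢᵃᵗ = 424.64 kPa
  T = 350.8 K: ΣzᵢPᵢˢᵃᵗ = 248.71 kPa
  T = 341.8 K: ΣzᵢPᵢˢᵃᵗ = 186.61 kPa
  T = 346.3 K: ΣzᵢPᵢˢᵃᵗ = 215.81 kPa
  T = 348.6 K: ΣzᵢPᵢˢᵃᵗ = 232.14 kPa
Interpolating between 346.3 K and 348.6 K gives T ≈ 348.1 K.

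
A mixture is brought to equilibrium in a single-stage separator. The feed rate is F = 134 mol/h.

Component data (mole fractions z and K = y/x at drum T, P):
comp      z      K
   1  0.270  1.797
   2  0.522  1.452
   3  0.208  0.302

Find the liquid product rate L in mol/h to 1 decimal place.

L = 32.1 mol/h

Iterate (Newton) starting at β = 0.5:
  β = 0.500: g = 0.1233, g' = -0.398 → β = 0.810
  β = 0.810: g = -0.0306, g' = -0.657 → β = 0.763
  β = 0.763: g = -0.0016, g' = -0.590 → β = 0.761
Converged at β = 0.761.
Then V = β·F = 0.7607·134 = 101.9 mol/h and L = F − V = 32.1 mol/h.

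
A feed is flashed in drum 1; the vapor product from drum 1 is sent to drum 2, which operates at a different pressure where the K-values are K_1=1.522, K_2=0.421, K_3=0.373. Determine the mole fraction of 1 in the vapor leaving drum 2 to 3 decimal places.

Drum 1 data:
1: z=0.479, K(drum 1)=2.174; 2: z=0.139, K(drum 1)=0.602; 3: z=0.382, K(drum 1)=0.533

Drum 1:
Material balance + equilibrium reduce to Σ zᵢ(Kᵢ−1)/(1+ψ₁(Kᵢ−1)) = 0.
g(0) = ΣzᵢKᵢ − 1 = 0.329 and g(1) = 1 − Σzᵢ/Kᵢ = -0.168, so a root lies in (0, 1).
Newton iteration, ψ₁⁰ = 0.5:
  ψ₁ = 0.500: g = 0.0525, g' = -0.438 → ψ₁ = 0.620
  ψ₁ = 0.620: g = 0.0010, g' = -0.425 → ψ₁ = 0.622
Converged at ψ₁ = 0.622.
Drum-1 compositions:
  1: x = 0.277, y = 0.602
  2: x = 0.185, y = 0.111
  3: x = 0.538, y = 0.287
Drum-2 feed = drum-1 vapor: z₂ = (0.6018, 0.1112, 0.2870).
Drum 2:
Let ψ₂ = V/F and solve Σ zᵢ(Kᵢ−1)/(1+ψ₂(Kᵢ−1)) = 0.
Check two-phase: ΣzᵢKᵢ = 1.070 > 1 and Σzᵢ/Kᵢ = 1.429 > 1, so g(0) = 0.070 > 0 and g(1) = -0.429 < 0.
Iterate (Newton) starting at ψ₂ = 0.67:
  ψ₂ = 0.670: g = -0.1828, g' = -0.525 → ψ₂ = 0.322
  ψ₂ = 0.322: g = -0.0356, g' = -0.354 → ψ₂ = 0.221
  ψ₂ = 0.221: g = -0.0011, g' = -0.333 → ψ₂ = 0.218
Converged at ψ₂ = 0.218.
  1: x = 0.540, y = 0.822
  2: x = 0.127, y = 0.054
  3: x = 0.332, y = 0.124

y_1 (drum 2) = 0.822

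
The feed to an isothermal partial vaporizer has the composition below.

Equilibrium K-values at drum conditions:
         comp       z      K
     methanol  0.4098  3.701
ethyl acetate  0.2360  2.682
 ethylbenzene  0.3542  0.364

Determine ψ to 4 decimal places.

ψ = 0.8583

Let ψ = V/F and solve Σ zᵢ(Kᵢ−1)/(1+ψ(Kᵢ−1)) = 0.
Feasibility: ΣzᵢKᵢ = 2.2786, Σzᵢ/Kᵢ = 1.1718 — both > 1, two phases present.
Newton iteration, ψ⁰ = 0.32:
  ψ = 0.3200: g = 0.56893, g' = -1.3682 → ψ = 0.7358
  ψ = 0.7358: g = 0.12446, g' = -0.9745 → ψ = 0.8636
  ψ = 0.8636: g = -0.00573, g' = -1.0853 → ψ = 0.8583
Converged at ψ = 0.8583.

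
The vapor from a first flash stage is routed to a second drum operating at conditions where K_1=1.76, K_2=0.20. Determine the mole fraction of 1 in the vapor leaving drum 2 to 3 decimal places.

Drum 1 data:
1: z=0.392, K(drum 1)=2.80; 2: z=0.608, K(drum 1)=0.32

y_1 (drum 2) = 0.903

Drum 1:
Rachford–Rice: g(ψ₁) = Σ zᵢ(Kᵢ−1)/(1+ψ₁(Kᵢ−1)) = 0.
g(0) = ΣzᵢKᵢ − 1 = 0.292 and g(1) = 1 − Σzᵢ/Kᵢ = -1.040, so a root lies in (0, 1).
Newton iteration, ψ₁⁰ = 0.58:
  ψ₁ = 0.580: g = -0.3375, g' = -1.071 → ψ₁ = 0.265
  ψ₁ = 0.265: g = -0.0263, g' = -1.001 → ψ₁ = 0.238
  ψ₁ = 0.238: g = 0.0003, g' = -1.022 → ψ₁ = 0.239
Converged at ψ₁ = 0.239.
Drum-1 compositions:
  1: x = 0.274, y = 0.768
  2: x = 0.726, y = 0.232
Drum-2 feed = drum-1 vapor: z₂ = (0.7677, 0.2323).
Drum 2:
Material balance + equilibrium reduce to Σ zᵢ(Kᵢ−1)/(1+ψ₂(Kᵢ−1)) = 0.
Check two-phase: ΣzᵢKᵢ = 1.398 > 1 and Σzᵢ/Kᵢ = 1.598 > 1, so g(0) = 0.398 > 0 and g(1) = -0.598 < 0.
Binary case is linear: z₁(K₁−1)(1+ψ₂(K₂−1)) + z₂(K₂−1)(1+ψ₂(K₁−1)) = 0
⇒ ψ₂ = [z₁(K₁−1)+z₂(K₂−1)] / [−(K₁−1)(K₂−1)] = 0.3977/0.6080 = 0.654
  1: x = 0.513, y = 0.903
  2: x = 0.487, y = 0.097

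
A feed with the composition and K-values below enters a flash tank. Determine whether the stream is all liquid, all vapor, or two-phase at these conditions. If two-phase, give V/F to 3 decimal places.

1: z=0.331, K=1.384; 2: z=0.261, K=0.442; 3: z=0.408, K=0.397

all liquid

ΣzᵢKᵢ = 0.735; Σzᵢ/Kᵢ = 1.857.
Since ΣzᵢKᵢ < 1 the mixture is below its bubble point — single liquid phase.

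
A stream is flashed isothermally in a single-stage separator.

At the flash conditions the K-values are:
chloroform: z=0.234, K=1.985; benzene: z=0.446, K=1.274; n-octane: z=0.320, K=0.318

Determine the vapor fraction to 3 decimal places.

ψ = 0.341

Newton iteration, ψ⁰ = 0.4:
  ψ = 0.400: g = -0.0246, g' = -0.425 → ψ = 0.342
  ψ = 0.342: g = -0.0005, g' = -0.408 → ψ = 0.341
Converged at ψ = 0.341.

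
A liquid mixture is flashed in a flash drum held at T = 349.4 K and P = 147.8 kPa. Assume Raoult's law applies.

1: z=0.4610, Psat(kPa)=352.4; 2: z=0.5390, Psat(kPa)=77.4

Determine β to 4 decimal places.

Raoult's law: Kᵢ = Pᵢˢᵃᵗ/P = Pᵢˢᵃᵗ/147.8.
  K_1 = 352.4/147.8 = 2.384303, K_2 = 77.4/147.8 = 0.523681
Iterate (Newton) starting at β = 0.5:
  β = 0.5000: g = 0.04014, g' = -0.5192 → β = 0.5773
  β = 0.5773: g = 0.00059, g' = -0.5056 → β = 0.5785
Converged at β = 0.5785.

β = 0.5785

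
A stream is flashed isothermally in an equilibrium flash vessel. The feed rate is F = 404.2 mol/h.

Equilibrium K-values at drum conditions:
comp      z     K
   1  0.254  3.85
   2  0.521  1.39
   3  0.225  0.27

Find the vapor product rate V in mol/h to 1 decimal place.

Material balance + equilibrium reduce to Σ zᵢ(Kᵢ−1)/(1+ψ(Kᵢ−1)) = 0.
Feasibility: ΣzᵢKᵢ = 1.763, Σzᵢ/Kᵢ = 1.274 — both > 1, two phases present.
Iterate (Newton) starting at ψ = 0.46:
  ψ = 0.460: g = 0.2382, g' = -0.715 → ψ = 0.793
  ψ = 0.793: g = -0.0129, g' = -0.917 → ψ = 0.779
Converged at ψ = 0.779.
Then V = ψ·F = 0.7788·404.2 = 314.8 mol/h and L = F − V = 89.4 mol/h.

V = 314.8 mol/h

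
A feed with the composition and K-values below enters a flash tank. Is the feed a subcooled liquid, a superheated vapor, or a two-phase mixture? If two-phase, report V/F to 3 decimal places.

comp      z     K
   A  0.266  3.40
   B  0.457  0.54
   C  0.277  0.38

two-phase, V/F = 0.204

ΣzᵢKᵢ = 1.256; Σzᵢ/Kᵢ = 1.653.
Both exceed 1, so a two-phase solution exists.
Rachford–Rice: g(ψ) = Σ zᵢ(Kᵢ−1)/(1+ψ(Kᵢ−1)) = 0.
Newton iteration, ψ⁰ = 0.5:
  ψ = 0.500: g = -0.2317, g' = -0.703 → ψ = 0.171
  ψ = 0.171: g = 0.0329, g' = -1.019 → ψ = 0.203
  ψ = 0.203: g = 0.0011, g' = -0.950 → ψ = 0.204
Converged at ψ = 0.204.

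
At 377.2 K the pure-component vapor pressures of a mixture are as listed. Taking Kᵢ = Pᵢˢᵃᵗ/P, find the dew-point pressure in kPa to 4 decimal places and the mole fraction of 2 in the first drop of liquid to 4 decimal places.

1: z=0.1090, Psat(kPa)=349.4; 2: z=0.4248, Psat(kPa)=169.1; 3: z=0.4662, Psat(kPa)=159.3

At the dew point ψ → 1, so Σzᵢ/Kᵢ = 1 with Kᵢ = Pᵢˢᵃᵗ/P ⇒ 1/P = Σzᵢ/Pᵢˢᵃᵗ.
1/P = 0.1090/349.4 + 0.4248/169.1 + 0.4662/159.3 = 0.0057506 ⇒ P = 173.8937 kPa
xᵢ = zᵢP/Pᵢˢᵃᵗ ⇒ x_2 = 0.4248·173.8937/169.1 = 0.4368

Pdew = 173.8937 kPa, x_2 = 0.4368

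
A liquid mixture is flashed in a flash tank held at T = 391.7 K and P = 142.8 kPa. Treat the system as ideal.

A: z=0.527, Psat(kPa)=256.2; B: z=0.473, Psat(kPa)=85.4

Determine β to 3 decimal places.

β = 0.715

Raoult's law: Kᵢ = Pᵢˢᵃᵗ/P = Pᵢˢᵃᵗ/142.8.
  K_A = 256.2/142.8 = 1.79412, K_B = 85.4/142.8 = 0.59804
Binary case is linear: z₁(K₁−1)(1+β(K₂−1)) + z₂(K₂−1)(1+β(K₁−1)) = 0
⇒ β = [z₁(K₁−1)+z₂(K₂−1)] / [−(K₁−1)(K₂−1)] = 0.2284/0.3192 = 0.715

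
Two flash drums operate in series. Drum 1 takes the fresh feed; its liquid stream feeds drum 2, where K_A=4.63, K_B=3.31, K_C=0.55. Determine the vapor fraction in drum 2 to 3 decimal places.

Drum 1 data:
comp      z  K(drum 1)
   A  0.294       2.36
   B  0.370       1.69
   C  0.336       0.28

V/F (drum 2) = 0.751

Drum 1:
Rachford–Rice: g(ψ₁) = Σ zᵢ(Kᵢ−1)/(1+ψ₁(Kᵢ−1)) = 0.
Check two-phase: ΣzᵢKᵢ = 1.413 > 1 and Σzᵢ/Kᵢ = 1.544 > 1, so g(0) = 0.413 > 0 and g(1) = -0.544 < 0.
Newton–Raphson from ψ₁ = 0.61:
  ψ₁ = 0.610: g = -0.0332, g' = -0.804 → ψ₁ = 0.569
  ψ₁ = 0.569: g = -0.0009, g' = -0.763 → ψ₁ = 0.568
Converged at ψ₁ = 0.568.
Drum-1 compositions:
  A: x = 0.166, y = 0.392
  B: x = 0.266, y = 0.449
  C: x = 0.568, y = 0.159
Drum-2 feed = drum-1 liquid: z₂ = (0.1659, 0.2659, 0.5682).
Drum 2:
Rachford–Rice: g(ψ₂) = Σ zᵢ(Kᵢ−1)/(1+ψ₂(Kᵢ−1)) = 0.
Feasibility: ΣzᵢKᵢ = 1.961, Σzᵢ/Kᵢ = 1.149 — both > 1, two phases present.
Newton iteration, ψ₂⁰ = 0.5:
  ψ₂ = 0.500: g = 0.1690, g' = -0.773 → ψ₂ = 0.719
  ψ₂ = 0.719: g = 0.0199, g' = -0.620 → ψ₂ = 0.751
Converged at ψ₂ = 0.751.
  A: x = 0.045, y = 0.206
  B: x = 0.097, y = 0.322
  C: x = 0.858, y = 0.472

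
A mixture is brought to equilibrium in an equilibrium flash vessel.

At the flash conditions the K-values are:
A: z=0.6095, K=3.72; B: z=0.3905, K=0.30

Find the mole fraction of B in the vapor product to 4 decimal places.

y_B = 0.2386

Material balance + equilibrium reduce to Σ zᵢ(Kᵢ−1)/(1+ψ(Kᵢ−1)) = 0.
Feasibility: ΣzᵢKᵢ = 2.3845, Σzᵢ/Kᵢ = 1.4655 — both > 1, two phases present.
Newton iteration, ψ⁰ = 0.53:
  ψ = 0.5300: g = 0.24442, g' = -1.2401 → ψ = 0.7271
Converged at ψ = 0.7271.
Compositions from xᵢ = zᵢ/(1+ψ(Kᵢ−1)), yᵢ = Kᵢxᵢ:
  A: x = 0.2047, y = 0.7614
  B: x = 0.7953, y = 0.2386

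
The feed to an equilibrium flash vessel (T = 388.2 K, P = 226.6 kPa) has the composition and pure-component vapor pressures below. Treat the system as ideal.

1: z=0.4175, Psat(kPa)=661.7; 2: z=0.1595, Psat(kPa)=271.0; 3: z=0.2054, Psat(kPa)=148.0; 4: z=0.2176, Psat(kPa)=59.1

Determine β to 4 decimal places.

β = 0.6279

Raoult's law: Kᵢ = Pᵢˢᵃᵗ/P = Pᵢˢᵃᵗ/226.6.
  K_1 = 661.7/226.6 = 2.920124, K_2 = 271.0/226.6 = 1.195940, K_3 = 148.0/226.6 = 0.653133, K_4 = 59.1/226.6 = 0.260812
Newton iteration, β⁰ = 0.62:
  β = 0.6200: g = 0.00614, g' = -0.7710 → β = 0.6280
  β = 0.6280: g = -0.00002, g' = -0.7758 → β = 0.6279
Converged at β = 0.6279.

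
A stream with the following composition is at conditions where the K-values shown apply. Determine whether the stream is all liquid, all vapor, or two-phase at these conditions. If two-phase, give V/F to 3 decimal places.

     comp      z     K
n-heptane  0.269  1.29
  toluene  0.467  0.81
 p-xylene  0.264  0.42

all liquid

ΣzᵢKᵢ = 0.836; Σzᵢ/Kᵢ = 1.414.
Since ΣzᵢKᵢ < 1 the mixture is below its bubble point — single liquid phase.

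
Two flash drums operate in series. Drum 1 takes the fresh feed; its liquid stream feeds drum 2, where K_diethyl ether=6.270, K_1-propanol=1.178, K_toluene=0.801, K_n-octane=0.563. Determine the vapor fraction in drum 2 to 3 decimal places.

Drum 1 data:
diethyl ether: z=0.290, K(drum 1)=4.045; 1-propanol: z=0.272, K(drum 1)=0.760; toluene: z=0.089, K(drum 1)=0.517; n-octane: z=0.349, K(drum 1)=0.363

V/F (drum 2) = 0.430

Drum 1:
Material balance + equilibrium reduce to Σ zᵢ(Kᵢ−1)/(1+ψ₁(Kᵢ−1)) = 0.
Check two-phase: ΣzᵢKᵢ = 1.552 > 1 and Σzᵢ/Kᵢ = 1.563 > 1, so g(0) = 0.552 > 0 and g(1) = -0.563 < 0.
Newton iteration, ψ₁⁰ = 0.5:
  ψ₁ = 0.500: g = -0.1070, g' = -0.784 → ψ₁ = 0.363
  ψ₁ = 0.363: g = 0.0062, g' = -0.895 → ψ₁ = 0.370
Converged at ψ₁ = 0.370.
Drum-1 compositions:
  diethyl ether: x = 0.136, y = 0.551
  1-propanol: x = 0.299, y = 0.227
  toluene: x = 0.108, y = 0.056
  n-octane: x = 0.457, y = 0.166
Drum-2 feed = drum-1 liquid: z₂ = (0.1363, 0.2985, 0.1084, 0.4568).
Drum 2:
Material balance + equilibrium reduce to Σ zᵢ(Kᵢ−1)/(1+ψ₂(Kᵢ−1)) = 0.
Check two-phase: ΣzᵢKᵢ = 1.550 > 1 and Σzᵢ/Kᵢ = 1.222 > 1, so g(0) = 0.550 > 0 and g(1) = -0.222 < 0.
Newton–Raphson from ψ₂ = 0.41:
  ψ₂ = 0.410: g = 0.0101, g' = -0.522 → ψ₂ = 0.429
  ψ₂ = 0.429: g = 0.0002, g' = -0.501 → ψ₂ = 0.430
Converged at ψ₂ = 0.430.
  diethyl ether: x = 0.042, y = 0.262
  1-propanol: x = 0.277, y = 0.327
  toluene: x = 0.119, y = 0.095
  n-octane: x = 0.562, y = 0.317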